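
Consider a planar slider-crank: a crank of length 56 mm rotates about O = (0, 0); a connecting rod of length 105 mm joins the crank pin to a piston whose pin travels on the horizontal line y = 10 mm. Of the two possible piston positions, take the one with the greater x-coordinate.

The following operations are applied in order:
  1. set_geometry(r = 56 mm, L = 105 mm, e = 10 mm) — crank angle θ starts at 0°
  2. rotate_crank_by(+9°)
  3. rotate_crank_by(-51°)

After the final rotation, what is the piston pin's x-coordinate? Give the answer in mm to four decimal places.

135.2723

set_geometry: r = 56 mm, L = 105 mm, e = 10 mm; θ ← 0°
rotate_crank_by(+9°): θ ← 0° +9° = 9°
rotate_crank_by(-51°): θ ← 9° -51° = -42°
crank pin P = (r cos θ, r sin θ) = (41.616110, -37.471314)
h = r sin θ − e = -37.471314 − 10 = -47.471314
x = r cos θ + √(L² − h²) = 41.616110 + √(11025.0 − 2253.5256) = 41.616110 + 93.656150 = 135.272260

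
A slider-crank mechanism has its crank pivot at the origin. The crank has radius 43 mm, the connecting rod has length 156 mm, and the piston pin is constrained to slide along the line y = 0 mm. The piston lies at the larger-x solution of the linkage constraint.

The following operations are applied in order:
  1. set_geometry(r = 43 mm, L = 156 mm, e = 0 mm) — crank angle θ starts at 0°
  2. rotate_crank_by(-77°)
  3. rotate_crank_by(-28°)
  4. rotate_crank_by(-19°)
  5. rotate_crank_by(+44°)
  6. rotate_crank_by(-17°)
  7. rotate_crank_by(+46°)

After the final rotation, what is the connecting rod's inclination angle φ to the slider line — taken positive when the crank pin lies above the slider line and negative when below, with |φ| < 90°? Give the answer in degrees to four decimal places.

set_geometry: r = 43 mm, L = 156 mm, e = 0 mm; θ ← 0°
rotate_crank_by(-77°): θ ← 0° -77° = -77°
rotate_crank_by(-28°): θ ← -77° -28° = -105°
rotate_crank_by(-19°): θ ← -105° -19° = -124°
rotate_crank_by(+44°): θ ← -124° +44° = -80°
rotate_crank_by(-17°): θ ← -80° -17° = -97°
rotate_crank_by(+46°): θ ← -97° +46° = -51°
crank pin P = (r cos θ, r sin θ) = (27.060777, -33.417276)
h = r sin θ − e = -33.417276 − 0 = -33.417276
sin φ = h / L = -33.417276 / 156 = -0.21421331
φ = arcsin(-0.21421331) = -12.369378°

-12.3694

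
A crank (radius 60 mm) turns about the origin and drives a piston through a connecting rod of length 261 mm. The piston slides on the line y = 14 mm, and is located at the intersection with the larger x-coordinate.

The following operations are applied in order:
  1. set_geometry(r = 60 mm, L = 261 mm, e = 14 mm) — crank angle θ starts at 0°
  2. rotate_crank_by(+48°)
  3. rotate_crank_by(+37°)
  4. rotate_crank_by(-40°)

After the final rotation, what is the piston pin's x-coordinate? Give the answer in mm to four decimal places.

set_geometry: r = 60 mm, L = 261 mm, e = 14 mm; θ ← 0°
rotate_crank_by(+48°): θ ← 0° +48° = 48°
rotate_crank_by(+37°): θ ← 48° +37° = 85°
rotate_crank_by(-40°): θ ← 85° -40° = 45°
crank pin P = (r cos θ, r sin θ) = (42.426407, 42.426407)
h = r sin θ − e = 42.426407 − 14 = 28.426407
x = r cos θ + √(L² − h²) = 42.426407 + √(68121.0 − 808.0606) = 42.426407 + 259.447373 = 301.873780

301.8738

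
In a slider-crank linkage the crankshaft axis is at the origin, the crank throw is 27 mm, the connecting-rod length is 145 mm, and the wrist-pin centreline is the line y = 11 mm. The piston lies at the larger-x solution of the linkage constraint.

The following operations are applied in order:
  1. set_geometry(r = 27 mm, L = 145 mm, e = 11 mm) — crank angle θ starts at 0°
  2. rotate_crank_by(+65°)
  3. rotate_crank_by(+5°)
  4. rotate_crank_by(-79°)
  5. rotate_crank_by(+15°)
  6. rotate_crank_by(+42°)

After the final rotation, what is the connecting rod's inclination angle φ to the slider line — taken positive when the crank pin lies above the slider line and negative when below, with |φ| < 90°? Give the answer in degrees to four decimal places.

3.5843

set_geometry: r = 27 mm, L = 145 mm, e = 11 mm; θ ← 0°
rotate_crank_by(+65°): θ ← 0° +65° = 65°
rotate_crank_by(+5°): θ ← 65° +5° = 70°
rotate_crank_by(-79°): θ ← 70° -79° = -9°
rotate_crank_by(+15°): θ ← -9° +15° = 6°
rotate_crank_by(+42°): θ ← 6° +42° = 48°
crank pin P = (r cos θ, r sin θ) = (18.066526, 20.064910)
h = r sin θ − e = 20.064910 − 11 = 9.064910
sin φ = h / L = 9.064910 / 145 = 0.06251662
φ = arcsin(0.06251662) = 3.584276°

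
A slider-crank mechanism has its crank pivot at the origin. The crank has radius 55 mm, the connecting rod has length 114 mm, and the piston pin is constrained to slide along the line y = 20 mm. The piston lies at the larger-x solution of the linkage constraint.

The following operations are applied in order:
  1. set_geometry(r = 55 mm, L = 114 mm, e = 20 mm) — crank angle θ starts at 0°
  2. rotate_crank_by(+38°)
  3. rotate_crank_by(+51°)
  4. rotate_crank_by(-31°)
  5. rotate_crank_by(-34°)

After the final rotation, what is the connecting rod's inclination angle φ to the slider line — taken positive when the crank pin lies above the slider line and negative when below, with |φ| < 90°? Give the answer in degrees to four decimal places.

1.1915

set_geometry: r = 55 mm, L = 114 mm, e = 20 mm; θ ← 0°
rotate_crank_by(+38°): θ ← 0° +38° = 38°
rotate_crank_by(+51°): θ ← 38° +51° = 89°
rotate_crank_by(-31°): θ ← 89° -31° = 58°
rotate_crank_by(-34°): θ ← 58° -34° = 24°
crank pin P = (r cos θ, r sin θ) = (50.245000, 22.370515)
h = r sin θ − e = 22.370515 − 20 = 2.370515
sin φ = h / L = 2.370515 / 114 = 0.02079399
φ = arcsin(0.02079399) = 1.191494°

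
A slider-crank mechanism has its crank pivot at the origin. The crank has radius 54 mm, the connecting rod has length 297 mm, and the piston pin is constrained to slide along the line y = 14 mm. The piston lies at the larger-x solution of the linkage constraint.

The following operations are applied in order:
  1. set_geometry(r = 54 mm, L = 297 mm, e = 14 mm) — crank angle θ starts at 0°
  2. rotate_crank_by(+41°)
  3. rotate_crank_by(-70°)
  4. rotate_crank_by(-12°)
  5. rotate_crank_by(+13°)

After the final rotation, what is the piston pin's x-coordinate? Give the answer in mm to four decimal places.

set_geometry: r = 54 mm, L = 297 mm, e = 14 mm; θ ← 0°
rotate_crank_by(+41°): θ ← 0° +41° = 41°
rotate_crank_by(-70°): θ ← 41° -70° = -29°
rotate_crank_by(-12°): θ ← -29° -12° = -41°
rotate_crank_by(+13°): θ ← -41° +13° = -28°
crank pin P = (r cos θ, r sin θ) = (47.679170, -25.351464)
h = r sin θ − e = -25.351464 − 14 = -39.351464
x = r cos θ + √(L² − h²) = 47.679170 + √(88209.0 − 1548.5377) = 47.679170 + 294.381491 = 342.060661

342.0607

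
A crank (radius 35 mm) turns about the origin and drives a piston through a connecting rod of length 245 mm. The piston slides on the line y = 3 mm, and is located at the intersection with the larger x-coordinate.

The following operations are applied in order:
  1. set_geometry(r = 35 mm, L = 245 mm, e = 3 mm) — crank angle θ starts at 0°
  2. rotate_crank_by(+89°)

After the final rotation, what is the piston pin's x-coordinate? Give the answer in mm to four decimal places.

set_geometry: r = 35 mm, L = 245 mm, e = 3 mm; θ ← 0°
rotate_crank_by(+89°): θ ← 0° +89° = 89°
crank pin P = (r cos θ, r sin θ) = (0.610834, 34.994669)
h = r sin θ − e = 34.994669 − 3 = 31.994669
x = r cos θ + √(L² − h²) = 0.610834 + √(60025.0 − 1023.6589) = 0.610834 + 242.901917 = 243.512751

243.5128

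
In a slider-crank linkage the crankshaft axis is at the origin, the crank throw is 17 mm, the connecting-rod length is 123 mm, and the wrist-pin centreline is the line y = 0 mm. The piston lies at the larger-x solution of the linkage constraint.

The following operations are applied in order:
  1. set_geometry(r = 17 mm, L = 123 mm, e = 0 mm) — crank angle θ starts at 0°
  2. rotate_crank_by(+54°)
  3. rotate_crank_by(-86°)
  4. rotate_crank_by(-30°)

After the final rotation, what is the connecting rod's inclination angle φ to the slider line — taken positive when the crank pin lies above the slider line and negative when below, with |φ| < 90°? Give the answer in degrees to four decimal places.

set_geometry: r = 17 mm, L = 123 mm, e = 0 mm; θ ← 0°
rotate_crank_by(+54°): θ ← 0° +54° = 54°
rotate_crank_by(-86°): θ ← 54° -86° = -32°
rotate_crank_by(-30°): θ ← -32° -30° = -62°
crank pin P = (r cos θ, r sin θ) = (7.981017, -15.010109)
h = r sin θ − e = -15.010109 − 0 = -15.010109
sin φ = h / L = -15.010109 / 123 = -0.12203341
φ = arcsin(-0.12203341) = -7.009471°

-7.0095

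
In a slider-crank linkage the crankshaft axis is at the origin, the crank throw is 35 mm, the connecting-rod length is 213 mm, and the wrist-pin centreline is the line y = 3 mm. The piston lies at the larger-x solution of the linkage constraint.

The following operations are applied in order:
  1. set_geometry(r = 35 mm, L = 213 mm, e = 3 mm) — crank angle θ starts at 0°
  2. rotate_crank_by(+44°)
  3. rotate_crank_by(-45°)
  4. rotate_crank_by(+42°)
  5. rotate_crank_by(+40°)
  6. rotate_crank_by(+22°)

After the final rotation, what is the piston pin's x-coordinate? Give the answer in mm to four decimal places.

set_geometry: r = 35 mm, L = 213 mm, e = 3 mm; θ ← 0°
rotate_crank_by(+44°): θ ← 0° +44° = 44°
rotate_crank_by(-45°): θ ← 44° -45° = -1°
rotate_crank_by(+42°): θ ← -1° +42° = 41°
rotate_crank_by(+40°): θ ← 41° +40° = 81°
rotate_crank_by(+22°): θ ← 81° +22° = 103°
crank pin P = (r cos θ, r sin θ) = (-7.873287, 34.102952)
h = r sin θ − e = 34.102952 − 3 = 31.102952
x = r cos θ + √(L² − h²) = -7.873287 + √(45369.0 − 967.3936) = -7.873287 + 210.716887 = 202.843600

202.8436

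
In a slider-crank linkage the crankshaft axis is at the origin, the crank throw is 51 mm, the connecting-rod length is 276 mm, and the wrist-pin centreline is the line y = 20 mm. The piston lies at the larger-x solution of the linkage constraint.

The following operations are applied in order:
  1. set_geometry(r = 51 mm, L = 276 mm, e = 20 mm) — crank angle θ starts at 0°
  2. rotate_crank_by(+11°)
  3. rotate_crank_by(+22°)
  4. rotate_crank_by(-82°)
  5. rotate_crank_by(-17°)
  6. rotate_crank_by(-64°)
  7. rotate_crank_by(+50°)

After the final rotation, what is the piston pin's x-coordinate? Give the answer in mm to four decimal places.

275.7726

set_geometry: r = 51 mm, L = 276 mm, e = 20 mm; θ ← 0°
rotate_crank_by(+11°): θ ← 0° +11° = 11°
rotate_crank_by(+22°): θ ← 11° +22° = 33°
rotate_crank_by(-82°): θ ← 33° -82° = -49°
rotate_crank_by(-17°): θ ← -49° -17° = -66°
rotate_crank_by(-64°): θ ← -66° -64° = -130°
rotate_crank_by(+50°): θ ← -130° +50° = -80°
crank pin P = (r cos θ, r sin θ) = (8.856057, -50.225195)
h = r sin θ − e = -50.225195 − 20 = -70.225195
x = r cos θ + √(L² − h²) = 8.856057 + √(76176.0 − 4931.5781) = 8.856057 + 266.916507 = 275.772564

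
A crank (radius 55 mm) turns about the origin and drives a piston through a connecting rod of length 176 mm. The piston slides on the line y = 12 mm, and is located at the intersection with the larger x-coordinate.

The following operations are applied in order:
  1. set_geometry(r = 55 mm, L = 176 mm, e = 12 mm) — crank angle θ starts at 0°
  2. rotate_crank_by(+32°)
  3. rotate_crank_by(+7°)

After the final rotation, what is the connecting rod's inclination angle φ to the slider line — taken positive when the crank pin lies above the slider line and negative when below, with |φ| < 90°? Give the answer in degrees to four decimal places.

set_geometry: r = 55 mm, L = 176 mm, e = 12 mm; θ ← 0°
rotate_crank_by(+32°): θ ← 0° +32° = 32°
rotate_crank_by(+7°): θ ← 32° +7° = 39°
crank pin P = (r cos θ, r sin θ) = (42.743028, 34.612622)
h = r sin θ − e = 34.612622 − 12 = 22.612622
sin φ = h / L = 22.612622 / 176 = 0.12848080
φ = arcsin(0.12848080) = 7.381813°

7.3818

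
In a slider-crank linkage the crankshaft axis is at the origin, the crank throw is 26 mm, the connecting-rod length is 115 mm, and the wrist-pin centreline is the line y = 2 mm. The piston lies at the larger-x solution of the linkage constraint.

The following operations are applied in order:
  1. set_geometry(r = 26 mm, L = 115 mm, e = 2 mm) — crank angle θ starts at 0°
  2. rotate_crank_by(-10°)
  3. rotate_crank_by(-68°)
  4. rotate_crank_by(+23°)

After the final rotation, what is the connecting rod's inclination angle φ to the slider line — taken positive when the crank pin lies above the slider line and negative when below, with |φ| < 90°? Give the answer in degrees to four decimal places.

set_geometry: r = 26 mm, L = 115 mm, e = 2 mm; θ ← 0°
rotate_crank_by(-10°): θ ← 0° -10° = -10°
rotate_crank_by(-68°): θ ← -10° -68° = -78°
rotate_crank_by(+23°): θ ← -78° +23° = -55°
crank pin P = (r cos θ, r sin θ) = (14.912987, -21.297953)
h = r sin θ − e = -21.297953 − 2 = -23.297953
sin φ = h / L = -23.297953 / 115 = -0.20259090
φ = arcsin(-0.20259090) = -11.688509°

-11.6885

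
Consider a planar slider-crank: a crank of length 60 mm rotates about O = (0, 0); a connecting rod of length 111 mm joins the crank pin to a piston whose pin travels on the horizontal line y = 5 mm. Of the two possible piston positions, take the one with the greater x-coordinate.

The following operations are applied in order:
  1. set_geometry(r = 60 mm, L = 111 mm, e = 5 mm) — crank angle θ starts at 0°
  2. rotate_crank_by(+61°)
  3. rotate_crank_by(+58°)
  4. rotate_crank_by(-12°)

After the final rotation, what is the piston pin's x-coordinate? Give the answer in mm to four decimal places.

set_geometry: r = 60 mm, L = 111 mm, e = 5 mm; θ ← 0°
rotate_crank_by(+61°): θ ← 0° +61° = 61°
rotate_crank_by(+58°): θ ← 61° +58° = 119°
rotate_crank_by(-12°): θ ← 119° -12° = 107°
crank pin P = (r cos θ, r sin θ) = (-17.542302, 57.378285)
h = r sin θ − e = 57.378285 − 5 = 52.378285
x = r cos θ + √(L² − h²) = -17.542302 + √(12321.0 − 2743.4848) = -17.542302 + 97.864780 = 80.322478

80.3225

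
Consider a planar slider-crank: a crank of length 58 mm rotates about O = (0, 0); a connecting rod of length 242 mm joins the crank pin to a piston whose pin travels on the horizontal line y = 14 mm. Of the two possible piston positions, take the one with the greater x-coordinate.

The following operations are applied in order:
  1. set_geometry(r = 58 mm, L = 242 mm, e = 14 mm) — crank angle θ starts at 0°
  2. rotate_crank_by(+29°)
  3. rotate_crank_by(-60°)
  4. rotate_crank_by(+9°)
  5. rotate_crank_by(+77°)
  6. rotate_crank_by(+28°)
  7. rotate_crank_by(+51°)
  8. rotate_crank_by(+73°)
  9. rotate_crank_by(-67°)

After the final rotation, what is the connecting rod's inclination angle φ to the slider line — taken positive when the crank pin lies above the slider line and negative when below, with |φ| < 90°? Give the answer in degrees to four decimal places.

5.5207

set_geometry: r = 58 mm, L = 242 mm, e = 14 mm; θ ← 0°
rotate_crank_by(+29°): θ ← 0° +29° = 29°
rotate_crank_by(-60°): θ ← 29° -60° = -31°
rotate_crank_by(+9°): θ ← -31° +9° = -22°
rotate_crank_by(+77°): θ ← -22° +77° = 55°
rotate_crank_by(+28°): θ ← 55° +28° = 83°
rotate_crank_by(+51°): θ ← 83° +51° = 134°
rotate_crank_by(+73°): θ ← 134° +73° = 207°
rotate_crank_by(-67°): θ ← 207° -67° = 140°
crank pin P = (r cos θ, r sin θ) = (-44.430578, 37.281681)
h = r sin θ − e = 37.281681 − 14 = 23.281681
sin φ = h / L = 23.281681 / 242 = 0.09620529
φ = arcsin(0.09620529) = 5.520696°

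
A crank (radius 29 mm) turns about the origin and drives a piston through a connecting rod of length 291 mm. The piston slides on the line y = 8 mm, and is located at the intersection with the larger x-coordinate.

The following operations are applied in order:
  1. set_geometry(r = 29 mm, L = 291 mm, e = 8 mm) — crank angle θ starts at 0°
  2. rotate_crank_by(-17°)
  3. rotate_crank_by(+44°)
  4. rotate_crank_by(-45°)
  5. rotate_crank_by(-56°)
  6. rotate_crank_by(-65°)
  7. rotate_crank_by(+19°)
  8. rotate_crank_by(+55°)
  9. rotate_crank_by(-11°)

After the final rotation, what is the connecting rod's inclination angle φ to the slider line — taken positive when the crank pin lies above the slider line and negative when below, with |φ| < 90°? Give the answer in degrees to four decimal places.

set_geometry: r = 29 mm, L = 291 mm, e = 8 mm; θ ← 0°
rotate_crank_by(-17°): θ ← 0° -17° = -17°
rotate_crank_by(+44°): θ ← -17° +44° = 27°
rotate_crank_by(-45°): θ ← 27° -45° = -18°
rotate_crank_by(-56°): θ ← -18° -56° = -74°
rotate_crank_by(-65°): θ ← -74° -65° = -139°
rotate_crank_by(+19°): θ ← -139° +19° = -120°
rotate_crank_by(+55°): θ ← -120° +55° = -65°
rotate_crank_by(-11°): θ ← -65° -11° = -76°
crank pin P = (r cos θ, r sin θ) = (7.015735, -28.138576)
h = r sin θ − e = -28.138576 − 8 = -36.138576
sin φ = h / L = -36.138576 / 291 = -0.12418755
φ = arcsin(-0.12418755) = -7.133840°

-7.1338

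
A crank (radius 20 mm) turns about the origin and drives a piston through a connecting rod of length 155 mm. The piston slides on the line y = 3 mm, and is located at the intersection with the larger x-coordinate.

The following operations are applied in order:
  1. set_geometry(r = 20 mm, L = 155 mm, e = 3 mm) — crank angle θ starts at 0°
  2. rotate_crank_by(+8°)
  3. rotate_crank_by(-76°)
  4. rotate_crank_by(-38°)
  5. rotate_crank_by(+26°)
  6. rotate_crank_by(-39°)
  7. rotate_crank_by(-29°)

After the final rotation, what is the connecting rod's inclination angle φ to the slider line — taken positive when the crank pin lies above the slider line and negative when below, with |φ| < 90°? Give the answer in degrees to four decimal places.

-5.0331

set_geometry: r = 20 mm, L = 155 mm, e = 3 mm; θ ← 0°
rotate_crank_by(+8°): θ ← 0° +8° = 8°
rotate_crank_by(-76°): θ ← 8° -76° = -68°
rotate_crank_by(-38°): θ ← -68° -38° = -106°
rotate_crank_by(+26°): θ ← -106° +26° = -80°
rotate_crank_by(-39°): θ ← -80° -39° = -119°
rotate_crank_by(-29°): θ ← -119° -29° = -148°
crank pin P = (r cos θ, r sin θ) = (-16.960962, -10.598385)
h = r sin θ − e = -10.598385 − 3 = -13.598385
sin φ = h / L = -13.598385 / 155 = -0.08773152
φ = arcsin(-0.08773152) = -5.033116°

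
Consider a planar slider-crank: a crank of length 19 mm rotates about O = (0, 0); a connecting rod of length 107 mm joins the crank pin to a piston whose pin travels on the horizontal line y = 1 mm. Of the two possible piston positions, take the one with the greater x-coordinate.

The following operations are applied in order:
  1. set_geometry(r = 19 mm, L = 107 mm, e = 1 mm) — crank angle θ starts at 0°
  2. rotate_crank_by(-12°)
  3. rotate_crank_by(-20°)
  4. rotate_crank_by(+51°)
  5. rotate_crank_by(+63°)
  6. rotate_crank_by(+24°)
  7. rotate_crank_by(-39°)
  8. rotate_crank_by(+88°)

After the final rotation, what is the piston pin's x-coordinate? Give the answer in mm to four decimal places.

set_geometry: r = 19 mm, L = 107 mm, e = 1 mm; θ ← 0°
rotate_crank_by(-12°): θ ← 0° -12° = -12°
rotate_crank_by(-20°): θ ← -12° -20° = -32°
rotate_crank_by(+51°): θ ← -32° +51° = 19°
rotate_crank_by(+63°): θ ← 19° +63° = 82°
rotate_crank_by(+24°): θ ← 82° +24° = 106°
rotate_crank_by(-39°): θ ← 106° -39° = 67°
rotate_crank_by(+88°): θ ← 67° +88° = 155°
crank pin P = (r cos θ, r sin θ) = (-17.219848, 8.029747)
h = r sin θ − e = 8.029747 − 1 = 7.029747
x = r cos θ + √(L² − h²) = -17.219848 + √(11449.0 − 49.4173) = -17.219848 + 106.768828 = 89.548980

89.5490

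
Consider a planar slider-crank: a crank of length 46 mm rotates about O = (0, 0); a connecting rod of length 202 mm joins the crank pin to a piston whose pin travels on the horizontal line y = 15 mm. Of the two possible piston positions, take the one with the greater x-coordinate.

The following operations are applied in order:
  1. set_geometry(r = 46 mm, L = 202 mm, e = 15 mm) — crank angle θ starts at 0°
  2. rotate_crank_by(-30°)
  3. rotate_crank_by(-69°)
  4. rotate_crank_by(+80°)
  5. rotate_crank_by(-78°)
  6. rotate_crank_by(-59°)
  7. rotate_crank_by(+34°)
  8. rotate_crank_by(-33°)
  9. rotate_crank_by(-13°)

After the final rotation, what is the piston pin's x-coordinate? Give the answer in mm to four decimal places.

155.5061

set_geometry: r = 46 mm, L = 202 mm, e = 15 mm; θ ← 0°
rotate_crank_by(-30°): θ ← 0° -30° = -30°
rotate_crank_by(-69°): θ ← -30° -69° = -99°
rotate_crank_by(+80°): θ ← -99° +80° = -19°
rotate_crank_by(-78°): θ ← -19° -78° = -97°
rotate_crank_by(-59°): θ ← -97° -59° = -156°
rotate_crank_by(+34°): θ ← -156° +34° = -122°
rotate_crank_by(-33°): θ ← -122° -33° = -155°
rotate_crank_by(-13°): θ ← -155° -13° = -168°
crank pin P = (r cos θ, r sin θ) = (-44.994790, -9.563938)
h = r sin θ − e = -9.563938 − 15 = -24.563938
x = r cos θ + √(L² − h²) = -44.994790 + √(40804.0 − 603.3870) = -44.994790 + 200.500905 = 155.506116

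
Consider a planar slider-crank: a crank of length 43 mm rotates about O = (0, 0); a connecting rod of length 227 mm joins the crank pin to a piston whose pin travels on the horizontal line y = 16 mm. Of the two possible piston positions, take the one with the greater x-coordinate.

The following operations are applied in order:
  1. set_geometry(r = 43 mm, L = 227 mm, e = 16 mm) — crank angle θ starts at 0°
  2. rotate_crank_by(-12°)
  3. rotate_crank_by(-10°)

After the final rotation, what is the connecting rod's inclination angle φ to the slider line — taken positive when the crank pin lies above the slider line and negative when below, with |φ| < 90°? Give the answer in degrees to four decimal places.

set_geometry: r = 43 mm, L = 227 mm, e = 16 mm; θ ← 0°
rotate_crank_by(-12°): θ ← 0° -12° = -12°
rotate_crank_by(-10°): θ ← -12° -10° = -22°
crank pin P = (r cos θ, r sin θ) = (39.868906, -16.108084)
h = r sin θ − e = -16.108084 − 16 = -32.108084
sin φ = h / L = -32.108084 / 227 = -0.14144530
φ = arcsin(-0.14144530) = -8.131488°

-8.1315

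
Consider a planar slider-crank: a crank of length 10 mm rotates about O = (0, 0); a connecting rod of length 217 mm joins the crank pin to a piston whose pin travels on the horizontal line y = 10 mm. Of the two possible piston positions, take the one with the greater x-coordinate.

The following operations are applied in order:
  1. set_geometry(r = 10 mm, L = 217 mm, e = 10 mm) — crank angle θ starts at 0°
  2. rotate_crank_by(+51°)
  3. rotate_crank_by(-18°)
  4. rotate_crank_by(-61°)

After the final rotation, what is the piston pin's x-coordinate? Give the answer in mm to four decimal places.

set_geometry: r = 10 mm, L = 217 mm, e = 10 mm; θ ← 0°
rotate_crank_by(+51°): θ ← 0° +51° = 51°
rotate_crank_by(-18°): θ ← 51° -18° = 33°
rotate_crank_by(-61°): θ ← 33° -61° = -28°
crank pin P = (r cos θ, r sin θ) = (8.829476, -4.694716)
h = r sin θ − e = -4.694716 − 10 = -14.694716
x = r cos θ + √(L² − h²) = 8.829476 + √(47089.0 − 215.9347) = 8.829476 + 216.501883 = 225.331359

225.3314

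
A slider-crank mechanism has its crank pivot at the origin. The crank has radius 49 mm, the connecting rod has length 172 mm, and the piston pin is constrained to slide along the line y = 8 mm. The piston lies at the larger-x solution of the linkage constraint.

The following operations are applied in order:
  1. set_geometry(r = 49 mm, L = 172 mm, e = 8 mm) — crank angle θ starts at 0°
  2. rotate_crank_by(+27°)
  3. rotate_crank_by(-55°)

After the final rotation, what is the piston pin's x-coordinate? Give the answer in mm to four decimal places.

set_geometry: r = 49 mm, L = 172 mm, e = 8 mm; θ ← 0°
rotate_crank_by(+27°): θ ← 0° +27° = 27°
rotate_crank_by(-55°): θ ← 27° -55° = -28°
crank pin P = (r cos θ, r sin θ) = (43.264432, -23.004107)
h = r sin θ − e = -23.004107 − 8 = -31.004107
x = r cos θ + √(L² − h²) = 43.264432 + √(29584.0 − 961.2546) = 43.264432 + 169.182580 = 212.447012

212.4470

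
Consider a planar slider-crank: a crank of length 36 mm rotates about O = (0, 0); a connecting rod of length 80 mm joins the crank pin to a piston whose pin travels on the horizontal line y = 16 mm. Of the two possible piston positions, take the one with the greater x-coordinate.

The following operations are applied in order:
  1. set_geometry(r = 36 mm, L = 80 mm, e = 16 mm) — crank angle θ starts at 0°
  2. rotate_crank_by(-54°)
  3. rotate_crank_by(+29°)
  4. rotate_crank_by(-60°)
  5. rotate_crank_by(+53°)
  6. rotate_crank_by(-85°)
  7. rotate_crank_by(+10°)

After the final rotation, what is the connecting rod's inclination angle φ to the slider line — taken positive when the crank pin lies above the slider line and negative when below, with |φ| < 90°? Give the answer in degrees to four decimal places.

set_geometry: r = 36 mm, L = 80 mm, e = 16 mm; θ ← 0°
rotate_crank_by(-54°): θ ← 0° -54° = -54°
rotate_crank_by(+29°): θ ← -54° +29° = -25°
rotate_crank_by(-60°): θ ← -25° -60° = -85°
rotate_crank_by(+53°): θ ← -85° +53° = -32°
rotate_crank_by(-85°): θ ← -32° -85° = -117°
rotate_crank_by(+10°): θ ← -117° +10° = -107°
crank pin P = (r cos θ, r sin θ) = (-10.525381, -34.426971)
h = r sin θ − e = -34.426971 − 16 = -50.426971
sin φ = h / L = -50.426971 / 80 = -0.63033714
φ = arcsin(-0.63033714) = -39.075001°

-39.0750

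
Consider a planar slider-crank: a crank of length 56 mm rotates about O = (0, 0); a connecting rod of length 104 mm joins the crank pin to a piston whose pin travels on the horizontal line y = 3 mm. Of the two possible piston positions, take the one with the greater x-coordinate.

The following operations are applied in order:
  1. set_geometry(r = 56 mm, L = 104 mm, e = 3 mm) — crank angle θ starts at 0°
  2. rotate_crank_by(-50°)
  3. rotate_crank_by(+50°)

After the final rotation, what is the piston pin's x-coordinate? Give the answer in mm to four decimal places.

set_geometry: r = 56 mm, L = 104 mm, e = 3 mm; θ ← 0°
rotate_crank_by(-50°): θ ← 0° -50° = -50°
rotate_crank_by(+50°): θ ← -50° +50° = 0°
crank pin P = (r cos θ, r sin θ) = (56.000000, 0.000000)
h = r sin θ − e = 0.000000 − 3 = -3.000000
x = r cos θ + √(L² − h²) = 56.000000 + √(10816.0 − 9.0000) = 56.000000 + 103.956722 = 159.956722

159.9567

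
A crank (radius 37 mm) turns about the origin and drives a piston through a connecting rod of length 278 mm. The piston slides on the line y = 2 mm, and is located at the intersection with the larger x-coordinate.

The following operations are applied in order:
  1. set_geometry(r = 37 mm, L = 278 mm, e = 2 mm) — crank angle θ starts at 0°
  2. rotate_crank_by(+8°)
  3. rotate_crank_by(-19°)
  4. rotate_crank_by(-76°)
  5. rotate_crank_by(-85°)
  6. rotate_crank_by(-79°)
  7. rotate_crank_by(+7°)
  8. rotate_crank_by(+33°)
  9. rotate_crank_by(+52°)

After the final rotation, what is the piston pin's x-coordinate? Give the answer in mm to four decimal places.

set_geometry: r = 37 mm, L = 278 mm, e = 2 mm; θ ← 0°
rotate_crank_by(+8°): θ ← 0° +8° = 8°
rotate_crank_by(-19°): θ ← 8° -19° = -11°
rotate_crank_by(-76°): θ ← -11° -76° = -87°
rotate_crank_by(-85°): θ ← -87° -85° = -172°
rotate_crank_by(-79°): θ ← -172° -79° = -251°
rotate_crank_by(+7°): θ ← -251° +7° = -244°
rotate_crank_by(+33°): θ ← -244° +33° = -211°
rotate_crank_by(+52°): θ ← -211° +52° = -159°
crank pin P = (r cos θ, r sin θ) = (-34.542476, -13.259614)
h = r sin θ − e = -13.259614 − 2 = -15.259614
x = r cos θ + √(L² − h²) = -34.542476 + √(77284.0 − 232.8558) = -34.542476 + 277.580879 = 243.038403

243.0384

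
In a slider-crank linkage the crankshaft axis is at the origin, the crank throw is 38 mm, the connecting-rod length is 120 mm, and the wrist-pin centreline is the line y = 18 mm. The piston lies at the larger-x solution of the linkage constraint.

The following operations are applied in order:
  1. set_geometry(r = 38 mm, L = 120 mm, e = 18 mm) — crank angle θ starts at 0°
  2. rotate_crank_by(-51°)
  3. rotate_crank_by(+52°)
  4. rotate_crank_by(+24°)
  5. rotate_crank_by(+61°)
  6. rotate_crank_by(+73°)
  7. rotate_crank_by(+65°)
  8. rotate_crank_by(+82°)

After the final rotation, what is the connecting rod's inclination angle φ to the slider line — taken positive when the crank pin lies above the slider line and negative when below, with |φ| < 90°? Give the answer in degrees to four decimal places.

set_geometry: r = 38 mm, L = 120 mm, e = 18 mm; θ ← 0°
rotate_crank_by(-51°): θ ← 0° -51° = -51°
rotate_crank_by(+52°): θ ← -51° +52° = 1°
rotate_crank_by(+24°): θ ← 1° +24° = 25°
rotate_crank_by(+61°): θ ← 25° +61° = 86°
rotate_crank_by(+73°): θ ← 86° +73° = 159°
rotate_crank_by(+65°): θ ← 159° +65° = 224°
rotate_crank_by(+82°): θ ← 224° +82° = 306°
crank pin P = (r cos θ, r sin θ) = (22.335840, -30.742646)
h = r sin θ − e = -30.742646 − 18 = -48.742646
sin φ = h / L = -48.742646 / 120 = -0.40618871
φ = arcsin(-0.40618871) = -23.965640°

-23.9656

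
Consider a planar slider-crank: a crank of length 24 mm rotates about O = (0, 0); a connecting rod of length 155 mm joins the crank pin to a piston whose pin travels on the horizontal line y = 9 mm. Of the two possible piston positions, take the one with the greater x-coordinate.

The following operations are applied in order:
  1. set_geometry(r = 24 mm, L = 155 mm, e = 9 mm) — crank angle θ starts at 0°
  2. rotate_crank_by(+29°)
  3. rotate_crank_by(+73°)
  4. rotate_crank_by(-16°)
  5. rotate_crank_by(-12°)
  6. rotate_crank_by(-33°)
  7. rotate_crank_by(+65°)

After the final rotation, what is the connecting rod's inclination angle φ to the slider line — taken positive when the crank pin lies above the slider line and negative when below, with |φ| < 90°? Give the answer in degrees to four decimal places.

5.2083

set_geometry: r = 24 mm, L = 155 mm, e = 9 mm; θ ← 0°
rotate_crank_by(+29°): θ ← 0° +29° = 29°
rotate_crank_by(+73°): θ ← 29° +73° = 102°
rotate_crank_by(-16°): θ ← 102° -16° = 86°
rotate_crank_by(-12°): θ ← 86° -12° = 74°
rotate_crank_by(-33°): θ ← 74° -33° = 41°
rotate_crank_by(+65°): θ ← 41° +65° = 106°
crank pin P = (r cos θ, r sin θ) = (-6.615297, 23.070281)
h = r sin θ − e = 23.070281 − 9 = 14.070281
sin φ = h / L = 14.070281 / 155 = 0.09077600
φ = arcsin(0.09077600) = 5.208252°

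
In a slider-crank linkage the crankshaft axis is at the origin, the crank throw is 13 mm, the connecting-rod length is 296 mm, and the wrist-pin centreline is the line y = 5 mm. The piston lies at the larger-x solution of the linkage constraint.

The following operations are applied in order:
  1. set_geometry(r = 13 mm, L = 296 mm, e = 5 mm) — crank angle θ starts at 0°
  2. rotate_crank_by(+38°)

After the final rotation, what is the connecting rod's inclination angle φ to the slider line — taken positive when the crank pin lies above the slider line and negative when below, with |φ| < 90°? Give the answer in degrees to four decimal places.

0.5814

set_geometry: r = 13 mm, L = 296 mm, e = 5 mm; θ ← 0°
rotate_crank_by(+38°): θ ← 0° +38° = 38°
crank pin P = (r cos θ, r sin θ) = (10.244140, 8.003599)
h = r sin θ − e = 8.003599 − 5 = 3.003599
sin φ = h / L = 3.003599 / 296 = 0.01014729
φ = arcsin(0.01014729) = 0.581407°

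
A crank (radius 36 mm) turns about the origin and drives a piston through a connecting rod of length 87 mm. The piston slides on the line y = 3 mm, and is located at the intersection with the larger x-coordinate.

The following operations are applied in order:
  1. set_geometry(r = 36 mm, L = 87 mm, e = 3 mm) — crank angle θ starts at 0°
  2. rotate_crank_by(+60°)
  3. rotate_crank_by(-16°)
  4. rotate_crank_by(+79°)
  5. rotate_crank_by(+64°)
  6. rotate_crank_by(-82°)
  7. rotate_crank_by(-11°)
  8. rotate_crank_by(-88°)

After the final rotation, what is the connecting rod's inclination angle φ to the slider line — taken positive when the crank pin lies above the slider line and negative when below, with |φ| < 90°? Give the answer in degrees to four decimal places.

0.5025

set_geometry: r = 36 mm, L = 87 mm, e = 3 mm; θ ← 0°
rotate_crank_by(+60°): θ ← 0° +60° = 60°
rotate_crank_by(-16°): θ ← 60° -16° = 44°
rotate_crank_by(+79°): θ ← 44° +79° = 123°
rotate_crank_by(+64°): θ ← 123° +64° = 187°
rotate_crank_by(-82°): θ ← 187° -82° = 105°
rotate_crank_by(-11°): θ ← 105° -11° = 94°
rotate_crank_by(-88°): θ ← 94° -88° = 6°
crank pin P = (r cos θ, r sin θ) = (35.802788, 3.763025)
h = r sin θ − e = 3.763025 − 3 = 0.763025
sin φ = h / L = 0.763025 / 87 = 0.00877040
φ = arcsin(0.00877040) = 0.502513°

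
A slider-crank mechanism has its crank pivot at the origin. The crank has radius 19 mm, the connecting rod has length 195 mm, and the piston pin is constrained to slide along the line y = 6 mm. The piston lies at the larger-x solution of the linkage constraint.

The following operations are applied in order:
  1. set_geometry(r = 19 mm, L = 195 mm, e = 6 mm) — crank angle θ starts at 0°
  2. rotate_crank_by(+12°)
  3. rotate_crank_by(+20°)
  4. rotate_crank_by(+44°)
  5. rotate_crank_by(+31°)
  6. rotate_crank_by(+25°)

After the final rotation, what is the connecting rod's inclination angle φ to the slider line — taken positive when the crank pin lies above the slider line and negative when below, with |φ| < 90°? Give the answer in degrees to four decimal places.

set_geometry: r = 19 mm, L = 195 mm, e = 6 mm; θ ← 0°
rotate_crank_by(+12°): θ ← 0° +12° = 12°
rotate_crank_by(+20°): θ ← 12° +20° = 32°
rotate_crank_by(+44°): θ ← 32° +44° = 76°
rotate_crank_by(+31°): θ ← 76° +31° = 107°
rotate_crank_by(+25°): θ ← 107° +25° = 132°
crank pin P = (r cos θ, r sin θ) = (-12.713482, 14.119752)
h = r sin θ − e = 14.119752 − 6 = 8.119752
sin φ = h / L = 8.119752 / 195 = 0.04163975
φ = arcsin(0.04163975) = 2.386472°

2.3865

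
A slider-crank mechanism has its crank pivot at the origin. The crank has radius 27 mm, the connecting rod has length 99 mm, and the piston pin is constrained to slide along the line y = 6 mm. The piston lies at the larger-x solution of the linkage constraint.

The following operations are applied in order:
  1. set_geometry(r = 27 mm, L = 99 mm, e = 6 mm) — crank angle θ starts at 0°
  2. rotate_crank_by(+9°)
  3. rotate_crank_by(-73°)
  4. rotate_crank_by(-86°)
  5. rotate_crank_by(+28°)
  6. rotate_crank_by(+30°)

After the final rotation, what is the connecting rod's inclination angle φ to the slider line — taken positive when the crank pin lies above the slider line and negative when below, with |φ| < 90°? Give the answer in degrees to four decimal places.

set_geometry: r = 27 mm, L = 99 mm, e = 6 mm; θ ← 0°
rotate_crank_by(+9°): θ ← 0° +9° = 9°
rotate_crank_by(-73°): θ ← 9° -73° = -64°
rotate_crank_by(-86°): θ ← -64° -86° = -150°
rotate_crank_by(+28°): θ ← -150° +28° = -122°
rotate_crank_by(+30°): θ ← -122° +30° = -92°
crank pin P = (r cos θ, r sin θ) = (-0.942286, -26.983552)
h = r sin θ − e = -26.983552 − 6 = -32.983552
sin φ = h / L = -32.983552 / 99 = -0.33316720
φ = arcsin(-0.33316720) = -19.461125°

-19.4611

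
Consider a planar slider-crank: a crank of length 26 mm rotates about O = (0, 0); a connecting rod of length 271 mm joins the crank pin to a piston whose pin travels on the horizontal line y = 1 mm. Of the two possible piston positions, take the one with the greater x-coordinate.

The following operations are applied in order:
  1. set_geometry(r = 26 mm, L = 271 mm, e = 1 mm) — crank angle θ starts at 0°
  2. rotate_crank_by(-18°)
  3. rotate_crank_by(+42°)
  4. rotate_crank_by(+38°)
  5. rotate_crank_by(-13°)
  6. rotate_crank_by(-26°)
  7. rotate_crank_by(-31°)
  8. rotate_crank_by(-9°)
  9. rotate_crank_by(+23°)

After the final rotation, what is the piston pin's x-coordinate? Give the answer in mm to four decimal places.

296.8521

set_geometry: r = 26 mm, L = 271 mm, e = 1 mm; θ ← 0°
rotate_crank_by(-18°): θ ← 0° -18° = -18°
rotate_crank_by(+42°): θ ← -18° +42° = 24°
rotate_crank_by(+38°): θ ← 24° +38° = 62°
rotate_crank_by(-13°): θ ← 62° -13° = 49°
rotate_crank_by(-26°): θ ← 49° -26° = 23°
rotate_crank_by(-31°): θ ← 23° -31° = -8°
rotate_crank_by(-9°): θ ← -8° -9° = -17°
rotate_crank_by(+23°): θ ← -17° +23° = 6°
crank pin P = (r cos θ, r sin θ) = (25.857569, 2.717740)
h = r sin θ − e = 2.717740 − 1 = 1.717740
x = r cos θ + √(L² − h²) = 25.857569 + √(73441.0 − 2.9506) = 25.857569 + 270.994556 = 296.852125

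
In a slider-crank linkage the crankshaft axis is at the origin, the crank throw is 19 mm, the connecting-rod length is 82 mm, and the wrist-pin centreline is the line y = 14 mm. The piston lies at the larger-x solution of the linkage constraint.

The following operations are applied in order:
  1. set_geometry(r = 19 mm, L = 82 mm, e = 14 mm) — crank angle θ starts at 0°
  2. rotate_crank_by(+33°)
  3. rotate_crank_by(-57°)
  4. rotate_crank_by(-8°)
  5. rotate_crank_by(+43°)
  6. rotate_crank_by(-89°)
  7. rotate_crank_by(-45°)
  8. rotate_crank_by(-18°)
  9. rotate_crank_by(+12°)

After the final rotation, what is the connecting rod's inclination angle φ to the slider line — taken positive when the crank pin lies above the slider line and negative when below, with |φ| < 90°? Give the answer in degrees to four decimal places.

set_geometry: r = 19 mm, L = 82 mm, e = 14 mm; θ ← 0°
rotate_crank_by(+33°): θ ← 0° +33° = 33°
rotate_crank_by(-57°): θ ← 33° -57° = -24°
rotate_crank_by(-8°): θ ← -24° -8° = -32°
rotate_crank_by(+43°): θ ← -32° +43° = 11°
rotate_crank_by(-89°): θ ← 11° -89° = -78°
rotate_crank_by(-45°): θ ← -78° -45° = -123°
rotate_crank_by(-18°): θ ← -123° -18° = -141°
rotate_crank_by(+12°): θ ← -141° +12° = -129°
crank pin P = (r cos θ, r sin θ) = (-11.957087, -14.765773)
h = r sin θ − e = -14.765773 − 14 = -28.765773
sin φ = h / L = -28.765773 / 82 = -0.35080211
φ = arcsin(-0.35080211) = -20.536384°

-20.5364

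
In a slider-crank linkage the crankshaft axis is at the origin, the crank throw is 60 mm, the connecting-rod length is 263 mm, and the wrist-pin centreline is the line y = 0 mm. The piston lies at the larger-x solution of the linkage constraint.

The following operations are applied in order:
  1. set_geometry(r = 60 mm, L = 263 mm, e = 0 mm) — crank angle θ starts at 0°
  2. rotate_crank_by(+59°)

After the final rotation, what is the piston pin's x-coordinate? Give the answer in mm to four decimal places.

set_geometry: r = 60 mm, L = 263 mm, e = 0 mm; θ ← 0°
rotate_crank_by(+59°): θ ← 0° +59° = 59°
crank pin P = (r cos θ, r sin θ) = (30.902284, 51.430038)
h = r sin θ − e = 51.430038 − 0 = 51.430038
x = r cos θ + √(L² − h²) = 30.902284 + √(69169.0 − 2645.0488) = 30.902284 + 257.922374 = 288.824659

288.8247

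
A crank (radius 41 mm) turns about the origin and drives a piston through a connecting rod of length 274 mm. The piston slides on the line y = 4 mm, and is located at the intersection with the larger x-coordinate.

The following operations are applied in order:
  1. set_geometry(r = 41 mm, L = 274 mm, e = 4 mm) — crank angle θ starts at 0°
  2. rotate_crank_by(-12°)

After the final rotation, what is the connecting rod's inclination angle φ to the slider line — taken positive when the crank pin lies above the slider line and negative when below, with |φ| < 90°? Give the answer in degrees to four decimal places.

set_geometry: r = 41 mm, L = 274 mm, e = 4 mm; θ ← 0°
rotate_crank_by(-12°): θ ← 0° -12° = -12°
crank pin P = (r cos θ, r sin θ) = (40.104052, -8.524379)
h = r sin θ − e = -8.524379 − 4 = -12.524379
sin φ = h / L = -12.524379 / 274 = -0.04570941
φ = arcsin(-0.04570941) = -2.619869°

-2.6199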